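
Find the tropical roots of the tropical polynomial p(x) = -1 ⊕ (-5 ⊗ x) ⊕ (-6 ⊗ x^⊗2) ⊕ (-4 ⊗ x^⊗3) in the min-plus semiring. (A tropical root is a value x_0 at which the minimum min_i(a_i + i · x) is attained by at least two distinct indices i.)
Roots: {-2, 1, 4}

Each tropical root is a break point of the lower envelope of the lines y = a_i + i · x (there are 4 lines, with slopes 0, 1, ..., 3). Only the lines that attain the minimum somewhere contribute to roots; other lines are dominated. Here the surviving (envelope) indices are i = 3, i = 2, i = 1, i = 0.
Intersections between consecutive envelope lines give the roots: for adjacent envelope indices i < j the intersection is x = (a_i − a_j) / (j − i). Reading off the sorted break points: {-2, 1, 4}.
Verification: at each break x_0, at least two indices attain the minimum of min_i(a_i + i · x_0).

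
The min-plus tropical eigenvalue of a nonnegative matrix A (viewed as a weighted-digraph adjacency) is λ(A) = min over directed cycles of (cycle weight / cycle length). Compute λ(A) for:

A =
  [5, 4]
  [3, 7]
λ(A) = 7/2

Enumerate directed cycles and compute their means (weight / length). Sample:
  cycle 0 → 0: weight = 5, length = 1, mean = 5/1 ≈ 5.000
  cycle 1 → 1: weight = 7, length = 1, mean = 7/1 ≈ 7.000
  cycle 0 → 1 → 0: weight = 7, length = 2, mean = 7/2 ≈ 3.500
  cycle 1 → 0 → 1: weight = 7, length = 2, mean = 7/2 ≈ 3.500
Minimum mean = 3.500, attained e.g. along the cycle 0 → 1 → 0 with weight 7 and length 2. So λ(A) = 7/2 = 7/2.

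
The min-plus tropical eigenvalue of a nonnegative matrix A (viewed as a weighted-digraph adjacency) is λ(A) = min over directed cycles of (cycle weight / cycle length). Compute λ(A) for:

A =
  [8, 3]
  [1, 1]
λ(A) = 1

Enumerate directed cycles and compute their means (weight / length). Sample:
  cycle 0 → 0: weight = 8, length = 1, mean = 8/1 ≈ 8.000
  cycle 1 → 1: weight = 1, length = 1, mean = 1/1 ≈ 1.000
  cycle 0 → 1 → 0: weight = 4, length = 2, mean = 4/2 ≈ 2.000
  cycle 1 → 0 → 1: weight = 4, length = 2, mean = 4/2 ≈ 2.000
Minimum mean = 1.000, attained e.g. along the cycle 1 → 1 with weight 1 and length 1. So λ(A) = 1/1 = 1.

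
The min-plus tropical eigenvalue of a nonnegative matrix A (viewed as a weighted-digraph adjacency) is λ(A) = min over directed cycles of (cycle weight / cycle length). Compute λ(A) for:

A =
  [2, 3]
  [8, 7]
λ(A) = 2

Enumerate directed cycles and compute their means (weight / length). Sample:
  cycle 0 → 0: weight = 2, length = 1, mean = 2/1 ≈ 2.000
  cycle 1 → 1: weight = 7, length = 1, mean = 7/1 ≈ 7.000
  cycle 0 → 1 → 0: weight = 11, length = 2, mean = 11/2 ≈ 5.500
  cycle 1 → 0 → 1: weight = 11, length = 2, mean = 11/2 ≈ 5.500
Minimum mean = 2.000, attained e.g. along the cycle 0 → 0 with weight 2 and length 1. So λ(A) = 2/1 = 2.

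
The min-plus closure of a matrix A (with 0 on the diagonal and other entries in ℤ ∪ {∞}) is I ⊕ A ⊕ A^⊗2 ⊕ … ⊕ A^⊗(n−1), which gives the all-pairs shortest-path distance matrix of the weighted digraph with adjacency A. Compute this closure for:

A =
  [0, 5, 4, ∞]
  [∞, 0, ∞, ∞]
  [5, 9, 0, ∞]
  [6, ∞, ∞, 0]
Closure =
  [0, 5, 4, ∞]
  [∞, 0, ∞, ∞]
  [5, 9, 0, ∞]
  [6, 11, 10, 0]

This is the Floyd-Warshall all-pairs shortest-path computation. For each intermediate vertex k = 0, 1, …, 3, update dist[i][j] ← min(dist[i][j], dist[i][k] + dist[k][j]). The final matrix gives, for each (i, j), the minimum total weight of any directed path from i to j (possibly empty when i = j).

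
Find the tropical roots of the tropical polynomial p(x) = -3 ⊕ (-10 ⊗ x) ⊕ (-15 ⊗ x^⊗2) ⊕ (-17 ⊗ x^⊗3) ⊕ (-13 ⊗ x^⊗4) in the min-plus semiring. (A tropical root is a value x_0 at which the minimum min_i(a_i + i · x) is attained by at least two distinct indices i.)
Roots: {-4, 2, 5, 7}

Each tropical root is a break point of the lower envelope of the lines y = a_i + i · x (there are 5 lines, with slopes 0, 1, ..., 4). Only the lines that attain the minimum somewhere contribute to roots; other lines are dominated. Here the surviving (envelope) indices are i = 4, i = 3, i = 2, i = 1, i = 0.
Intersections between consecutive envelope lines give the roots: for adjacent envelope indices i < j the intersection is x = (a_i − a_j) / (j − i). Reading off the sorted break points: {-4, 2, 5, 7}.
Verification: at each break x_0, at least two indices attain the minimum of min_i(a_i + i · x_0).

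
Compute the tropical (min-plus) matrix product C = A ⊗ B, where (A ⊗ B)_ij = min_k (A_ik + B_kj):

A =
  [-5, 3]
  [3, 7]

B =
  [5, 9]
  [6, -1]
A ⊗ B =
  [0, 2]
  [8, 6]

Apply the min-plus product entry-by-entry:
  C[0][0] = min over k of (A[0][0] + B[0][0] = -5 + 5 = 0, A[0][1] + B[1][0] = 3 + 6 = 9) = 0 (attained at k = 0)
  C[0][1] = min over k of (A[0][0] + B[0][1] = -5 + 9 = 4, A[0][1] + B[1][1] = 3 + -1 = 2) = 2 (attained at k = 1)
  C[1][0] = min over k of (A[1][0] + B[0][0] = 3 + 5 = 8, A[1][1] + B[1][0] = 7 + 6 = 13) = 8 (attained at k = 0)
  C[1][1] = min over k of (A[1][0] + B[0][1] = 3 + 9 = 12, A[1][1] + B[1][1] = 7 + -1 = 6) = 6 (attained at k = 1)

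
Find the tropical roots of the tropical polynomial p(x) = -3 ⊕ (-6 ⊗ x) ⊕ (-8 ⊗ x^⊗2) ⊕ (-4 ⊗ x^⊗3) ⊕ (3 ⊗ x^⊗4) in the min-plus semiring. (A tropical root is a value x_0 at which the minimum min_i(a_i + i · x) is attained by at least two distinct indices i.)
Roots: {-7, -4, 2, 3}

Each tropical root is a break point of the lower envelope of the lines y = a_i + i · x (there are 5 lines, with slopes 0, 1, ..., 4). Only the lines that attain the minimum somewhere contribute to roots; other lines are dominated. Here the surviving (envelope) indices are i = 4, i = 3, i = 2, i = 1, i = 0.
Intersections between consecutive envelope lines give the roots: for adjacent envelope indices i < j the intersection is x = (a_i − a_j) / (j − i). Reading off the sorted break points: {-7, -4, 2, 3}.
Verification: at each break x_0, at least two indices attain the minimum of min_i(a_i + i · x_0).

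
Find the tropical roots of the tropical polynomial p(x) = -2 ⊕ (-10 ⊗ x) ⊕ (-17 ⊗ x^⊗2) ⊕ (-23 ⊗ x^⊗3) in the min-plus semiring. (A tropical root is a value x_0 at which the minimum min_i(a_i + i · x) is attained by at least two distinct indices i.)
Roots: {6, 7, 8}

Each tropical root is a break point of the lower envelope of the lines y = a_i + i · x (there are 4 lines, with slopes 0, 1, ..., 3). Only the lines that attain the minimum somewhere contribute to roots; other lines are dominated. Here the surviving (envelope) indices are i = 3, i = 2, i = 1, i = 0.
Intersections between consecutive envelope lines give the roots: for adjacent envelope indices i < j the intersection is x = (a_i − a_j) / (j − i). Reading off the sorted break points: {6, 7, 8}.
Verification: at each break x_0, at least two indices attain the minimum of min_i(a_i + i · x_0).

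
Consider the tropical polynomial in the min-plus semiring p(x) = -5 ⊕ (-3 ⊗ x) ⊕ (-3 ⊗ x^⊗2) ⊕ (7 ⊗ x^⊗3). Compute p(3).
p(3) = -5

A tropical monomial a ⊗ x^⊗i evaluates to a + i · x. Evaluating each term at x = 3:
  Term 0 contributes -5 + 0 · 3 = -5
  Term 1 contributes -3 + 1 · 3 = 0
  Term 2 contributes -3 + 2 · 3 = 3
  Term 3 contributes 7 + 3 · 3 = 16
p(3) = ⊕ of these = min[-5, 0, 3, 16] = -5.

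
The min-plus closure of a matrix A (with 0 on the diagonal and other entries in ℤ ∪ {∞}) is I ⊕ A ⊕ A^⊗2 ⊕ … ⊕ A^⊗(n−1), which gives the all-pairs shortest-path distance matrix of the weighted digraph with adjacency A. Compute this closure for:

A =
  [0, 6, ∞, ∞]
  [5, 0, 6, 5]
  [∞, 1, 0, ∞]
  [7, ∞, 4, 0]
Closure =
  [0, 6, 12, 11]
  [5, 0, 6, 5]
  [6, 1, 0, 6]
  [7, 5, 4, 0]

This is the Floyd-Warshall all-pairs shortest-path computation. For each intermediate vertex k = 0, 1, …, 3, update dist[i][j] ← min(dist[i][j], dist[i][k] + dist[k][j]). The final matrix gives, for each (i, j), the minimum total weight of any directed path from i to j (possibly empty when i = j).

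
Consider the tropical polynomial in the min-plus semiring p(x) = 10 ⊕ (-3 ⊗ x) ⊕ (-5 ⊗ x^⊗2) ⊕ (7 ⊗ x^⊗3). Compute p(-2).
p(-2) = -9

A tropical monomial a ⊗ x^⊗i evaluates to a + i · x. Evaluating each term at x = -2:
  Term 0 contributes 10 + 0 · -2 = 10
  Term 1 contributes -3 + 1 · -2 = -5
  Term 2 contributes -5 + 2 · -2 = -9
  Term 3 contributes 7 + 3 · -2 = 1
p(-2) = ⊕ of these = min[10, -5, -9, 1] = -9.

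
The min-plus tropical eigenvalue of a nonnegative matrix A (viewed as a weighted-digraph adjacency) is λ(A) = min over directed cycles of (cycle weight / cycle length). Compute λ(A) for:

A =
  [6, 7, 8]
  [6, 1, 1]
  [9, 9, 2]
λ(A) = 1

Enumerate directed cycles and compute their means (weight / length). Sample:
  cycle 0 → 0: weight = 6, length = 1, mean = 6/1 ≈ 6.000
  cycle 1 → 1: weight = 1, length = 1, mean = 1/1 ≈ 1.000
  cycle 2 → 2: weight = 2, length = 1, mean = 2/1 ≈ 2.000
  cycle 0 → 1 → 0: weight = 13, length = 2, mean = 13/2 ≈ 6.500
  cycle 0 → 2 → 0: weight = 17, length = 2, mean = 17/2 ≈ 8.500
  cycle 1 → 0 → 1: weight = 13, length = 2, mean = 13/2 ≈ 6.500
Minimum mean = 1.000, attained e.g. along the cycle 1 → 1 with weight 1 and length 1. So λ(A) = 1/1 = 1.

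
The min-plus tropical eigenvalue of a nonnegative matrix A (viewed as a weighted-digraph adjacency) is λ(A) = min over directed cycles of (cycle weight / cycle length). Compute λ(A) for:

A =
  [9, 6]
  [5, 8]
λ(A) = 11/2

Enumerate directed cycles and compute their means (weight / length). Sample:
  cycle 0 → 0: weight = 9, length = 1, mean = 9/1 ≈ 9.000
  cycle 1 → 1: weight = 8, length = 1, mean = 8/1 ≈ 8.000
  cycle 0 → 1 → 0: weight = 11, length = 2, mean = 11/2 ≈ 5.500
  cycle 1 → 0 → 1: weight = 11, length = 2, mean = 11/2 ≈ 5.500
Minimum mean = 5.500, attained e.g. along the cycle 0 → 1 → 0 with weight 11 and length 2. So λ(A) = 11/2 = 11/2.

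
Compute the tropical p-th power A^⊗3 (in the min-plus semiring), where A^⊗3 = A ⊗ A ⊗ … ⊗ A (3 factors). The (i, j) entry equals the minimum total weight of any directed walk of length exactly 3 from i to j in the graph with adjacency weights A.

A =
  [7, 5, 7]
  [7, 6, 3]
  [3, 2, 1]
A^⊗3 =
  [11, 10, 9]
  [7, 6, 5]
  [5, 4, 3]

Each entry (A^⊗3)_ij equals the minimum over all length-3 walks i = v_0 → v_1 → … → v_3 = j of Σ_t A[v_t][v_{t+1}]. For example, for (i, j) = (0, 2) we minimise over 9 possible intermediate vertex sequences; the minimum is 9, attained along the walk 0 → 1 → 2 → 2.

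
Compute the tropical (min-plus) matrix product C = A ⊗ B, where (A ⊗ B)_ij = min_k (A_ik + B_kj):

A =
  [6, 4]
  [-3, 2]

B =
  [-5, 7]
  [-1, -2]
A ⊗ B =
  [1, 2]
  [-8, 0]

Apply the min-plus product entry-by-entry:
  C[0][0] = min over k of (A[0][0] + B[0][0] = 6 + -5 = 1, A[0][1] + B[1][0] = 4 + -1 = 3) = 1 (attained at k = 0)
  C[0][1] = min over k of (A[0][0] + B[0][1] = 6 + 7 = 13, A[0][1] + B[1][1] = 4 + -2 = 2) = 2 (attained at k = 1)
  C[1][0] = min over k of (A[1][0] + B[0][0] = -3 + -5 = -8, A[1][1] + B[1][0] = 2 + -1 = 1) = -8 (attained at k = 0)
  C[1][1] = min over k of (A[1][0] + B[0][1] = -3 + 7 = 4, A[1][1] + B[1][1] = 2 + -2 = 0) = 0 (attained at k = 1)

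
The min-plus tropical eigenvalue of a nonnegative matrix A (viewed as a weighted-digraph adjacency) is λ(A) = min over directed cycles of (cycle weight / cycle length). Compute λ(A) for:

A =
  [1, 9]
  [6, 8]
λ(A) = 1

Enumerate directed cycles and compute their means (weight / length). Sample:
  cycle 0 → 0: weight = 1, length = 1, mean = 1/1 ≈ 1.000
  cycle 1 → 1: weight = 8, length = 1, mean = 8/1 ≈ 8.000
  cycle 0 → 1 → 0: weight = 15, length = 2, mean = 15/2 ≈ 7.500
  cycle 1 → 0 → 1: weight = 15, length = 2, mean = 15/2 ≈ 7.500
Minimum mean = 1.000, attained e.g. along the cycle 0 → 0 with weight 1 and length 1. So λ(A) = 1/1 = 1.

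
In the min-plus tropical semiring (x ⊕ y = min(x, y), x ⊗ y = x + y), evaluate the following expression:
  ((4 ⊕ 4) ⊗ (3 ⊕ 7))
((4 ⊕ 4) ⊗ (3 ⊕ 7)) = 7

Expand innermost to outermost. Recall ⊕ takes the minimum of its arguments and ⊗ takes their sum. Working out the expression ((4 ⊕ 4) ⊗ (3 ⊕ 7)) gives 7.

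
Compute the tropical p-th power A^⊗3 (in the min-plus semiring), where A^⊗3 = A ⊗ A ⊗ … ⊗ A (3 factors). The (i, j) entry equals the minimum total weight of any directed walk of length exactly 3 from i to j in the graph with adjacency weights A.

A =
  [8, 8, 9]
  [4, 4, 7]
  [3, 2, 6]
A^⊗3 =
  [15, 15, 18]
  [12, 12, 15]
  [10, 10, 13]

Each entry (A^⊗3)_ij equals the minimum over all length-3 walks i = v_0 → v_1 → … → v_3 = j of Σ_t A[v_t][v_{t+1}]. For example, for (i, j) = (0, 2) we minimise over 9 possible intermediate vertex sequences; the minimum is 18, attained along the walk 0 → 2 → 1 → 2.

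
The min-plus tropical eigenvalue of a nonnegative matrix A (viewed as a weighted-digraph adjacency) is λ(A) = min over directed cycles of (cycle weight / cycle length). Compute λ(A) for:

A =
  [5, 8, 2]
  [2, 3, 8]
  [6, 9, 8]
λ(A) = 3

Enumerate directed cycles and compute their means (weight / length). Sample:
  cycle 0 → 0: weight = 5, length = 1, mean = 5/1 ≈ 5.000
  cycle 1 → 1: weight = 3, length = 1, mean = 3/1 ≈ 3.000
  cycle 2 → 2: weight = 8, length = 1, mean = 8/1 ≈ 8.000
  cycle 0 → 1 → 0: weight = 10, length = 2, mean = 10/2 ≈ 5.000
  cycle 0 → 2 → 0: weight = 8, length = 2, mean = 8/2 ≈ 4.000
  cycle 1 → 0 → 1: weight = 10, length = 2, mean = 10/2 ≈ 5.000
Minimum mean = 3.000, attained e.g. along the cycle 1 → 1 with weight 3 and length 1. So λ(A) = 3/1 = 3.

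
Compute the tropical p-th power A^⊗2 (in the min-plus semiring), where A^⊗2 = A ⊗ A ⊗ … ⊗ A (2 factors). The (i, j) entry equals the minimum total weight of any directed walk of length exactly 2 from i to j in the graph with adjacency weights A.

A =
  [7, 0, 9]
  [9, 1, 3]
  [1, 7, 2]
A^⊗2 =
  [9, 1, 3]
  [4, 2, 4]
  [3, 1, 4]

Each entry (A^⊗2)_ij equals the minimum over all length-2 walks i = v_0 → v_1 → … → v_2 = j of Σ_t A[v_t][v_{t+1}]. For example, for (i, j) = (0, 2) we minimise over 3 possible intermediate vertex sequences; the minimum is 3, attained along the walk 0 → 1 → 2.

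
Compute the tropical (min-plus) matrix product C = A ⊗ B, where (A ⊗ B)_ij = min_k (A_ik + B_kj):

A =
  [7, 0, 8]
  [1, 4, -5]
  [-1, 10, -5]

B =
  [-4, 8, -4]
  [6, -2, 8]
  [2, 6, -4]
A ⊗ B =
  [3, -2, 3]
  [-3, 1, -9]
  [-5, 1, -9]

Apply the min-plus product entry-by-entry:
  C[0][0] = min over k of (A[0][0] + B[0][0] = 7 + -4 = 3, A[0][1] + B[1][0] = 0 + 6 = 6, A[0][2] + B[2][0] = 8 + 2 = 10) = 3 (attained at k = 0)
  C[0][1] = min over k of (A[0][0] + B[0][1] = 7 + 8 = 15, A[0][1] + B[1][1] = 0 + -2 = -2, A[0][2] + B[2][1] = 8 + 6 = 14) = -2 (attained at k = 1)
  C[0][2] = min over k of (A[0][0] + B[0][2] = 7 + -4 = 3, A[0][1] + B[1][2] = 0 + 8 = 8, A[0][2] + B[2][2] = 8 + -4 = 4) = 3 (attained at k = 0)
  C[1][0] = min over k of (A[1][0] + B[0][0] = 1 + -4 = -3, A[1][1] + B[1][0] = 4 + 6 = 10, A[1][2] + B[2][0] = -5 + 2 = -3) = -3 (attained at k = 0)
  C[1][1] = min over k of (A[1][0] + B[0][1] = 1 + 8 = 9, A[1][1] + B[1][1] = 4 + -2 = 2, A[1][2] + B[2][1] = -5 + 6 = 1) = 1 (attained at k = 2)
  C[1][2] = min over k of (A[1][0] + B[0][2] = 1 + -4 = -3, A[1][1] + B[1][2] = 4 + 8 = 12, A[1][2] + B[2][2] = -5 + -4 = -9) = -9 (attained at k = 2)
  C[2][0] = min over k of (A[2][0] + B[0][0] = -1 + -4 = -5, A[2][1] + B[1][0] = 10 + 6 = 16, A[2][2] + B[2][0] = -5 + 2 = -3) = -5 (attained at k = 0)
  C[2][1] = min over k of (A[2][0] + B[0][1] = -1 + 8 = 7, A[2][1] + B[1][1] = 10 + -2 = 8, A[2][2] + B[2][1] = -5 + 6 = 1) = 1 (attained at k = 2)
  C[2][2] = min over k of (A[2][0] + B[0][2] = -1 + -4 = -5, A[2][1] + B[1][2] = 10 + 8 = 18, A[2][2] + B[2][2] = -5 + -4 = -9) = -9 (attained at k = 2)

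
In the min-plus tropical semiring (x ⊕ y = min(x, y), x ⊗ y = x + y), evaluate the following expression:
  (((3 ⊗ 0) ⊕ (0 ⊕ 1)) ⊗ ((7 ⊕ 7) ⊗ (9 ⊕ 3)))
(((3 ⊗ 0) ⊕ (0 ⊕ 1)) ⊗ ((7 ⊕ 7) ⊗ (9 ⊕ 3))) = 10

Expand innermost to outermost. Recall ⊕ takes the minimum of its arguments and ⊗ takes their sum. Working out the expression (((3 ⊗ 0) ⊕ (0 ⊕ 1)) ⊗ ((7 ⊕ 7) ⊗ (9 ⊕ 3))) gives 10.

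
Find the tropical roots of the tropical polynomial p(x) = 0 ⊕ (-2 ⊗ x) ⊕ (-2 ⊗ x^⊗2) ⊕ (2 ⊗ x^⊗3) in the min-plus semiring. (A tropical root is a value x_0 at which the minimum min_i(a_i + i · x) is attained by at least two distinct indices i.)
Roots: {-4, 0, 2}

Each tropical root is a break point of the lower envelope of the lines y = a_i + i · x (there are 4 lines, with slopes 0, 1, ..., 3). Only the lines that attain the minimum somewhere contribute to roots; other lines are dominated. Here the surviving (envelope) indices are i = 3, i = 2, i = 1, i = 0.
Intersections between consecutive envelope lines give the roots: for adjacent envelope indices i < j the intersection is x = (a_i − a_j) / (j − i). Reading off the sorted break points: {-4, 0, 2}.
Verification: at each break x_0, at least two indices attain the minimum of min_i(a_i + i · x_0).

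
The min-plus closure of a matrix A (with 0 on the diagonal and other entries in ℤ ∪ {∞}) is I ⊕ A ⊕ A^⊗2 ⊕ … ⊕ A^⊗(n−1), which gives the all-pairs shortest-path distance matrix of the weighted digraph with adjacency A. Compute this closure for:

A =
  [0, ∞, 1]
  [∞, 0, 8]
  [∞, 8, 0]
Closure =
  [0, 9, 1]
  [∞, 0, 8]
  [∞, 8, 0]

This is the Floyd-Warshall all-pairs shortest-path computation. For each intermediate vertex k = 0, 1, …, 2, update dist[i][j] ← min(dist[i][j], dist[i][k] + dist[k][j]). The final matrix gives, for each (i, j), the minimum total weight of any directed path from i to j (possibly empty when i = j).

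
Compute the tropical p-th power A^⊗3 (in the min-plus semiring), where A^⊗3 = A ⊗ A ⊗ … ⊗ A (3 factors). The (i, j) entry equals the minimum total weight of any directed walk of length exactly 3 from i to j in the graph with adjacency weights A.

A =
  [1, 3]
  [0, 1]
A^⊗3 =
  [3, 5]
  [2, 3]

Each entry (A^⊗3)_ij equals the minimum over all length-3 walks i = v_0 → v_1 → … → v_3 = j of Σ_t A[v_t][v_{t+1}]. For example, for (i, j) = (0, 1) we minimise over 4 possible intermediate vertex sequences; the minimum is 5, attained along the walk 0 → 0 → 0 → 1.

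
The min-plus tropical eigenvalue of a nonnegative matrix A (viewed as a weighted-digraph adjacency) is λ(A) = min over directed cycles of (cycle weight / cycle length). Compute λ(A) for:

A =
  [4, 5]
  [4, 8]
λ(A) = 4

Enumerate directed cycles and compute their means (weight / length). Sample:
  cycle 0 → 0: weight = 4, length = 1, mean = 4/1 ≈ 4.000
  cycle 1 → 1: weight = 8, length = 1, mean = 8/1 ≈ 8.000
  cycle 0 → 1 → 0: weight = 9, length = 2, mean = 9/2 ≈ 4.500
  cycle 1 → 0 → 1: weight = 9, length = 2, mean = 9/2 ≈ 4.500
Minimum mean = 4.000, attained e.g. along the cycle 0 → 0 with weight 4 and length 1. So λ(A) = 4/1 = 4.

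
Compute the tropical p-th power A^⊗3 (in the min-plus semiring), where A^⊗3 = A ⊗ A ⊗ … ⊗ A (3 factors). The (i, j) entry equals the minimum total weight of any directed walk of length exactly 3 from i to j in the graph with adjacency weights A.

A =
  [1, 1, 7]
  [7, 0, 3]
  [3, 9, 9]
A^⊗3 =
  [3, 1, 4]
  [6, 0, 3]
  [5, 4, 7]

Each entry (A^⊗3)_ij equals the minimum over all length-3 walks i = v_0 → v_1 → … → v_3 = j of Σ_t A[v_t][v_{t+1}]. For example, for (i, j) = (0, 2) we minimise over 9 possible intermediate vertex sequences; the minimum is 4, attained along the walk 0 → 1 → 1 → 2.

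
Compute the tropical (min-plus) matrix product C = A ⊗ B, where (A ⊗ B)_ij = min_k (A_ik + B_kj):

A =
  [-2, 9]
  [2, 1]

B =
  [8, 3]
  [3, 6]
A ⊗ B =
  [6, 1]
  [4, 5]

Apply the min-plus product entry-by-entry:
  C[0][0] = min over k of (A[0][0] + B[0][0] = -2 + 8 = 6, A[0][1] + B[1][0] = 9 + 3 = 12) = 6 (attained at k = 0)
  C[0][1] = min over k of (A[0][0] + B[0][1] = -2 + 3 = 1, A[0][1] + B[1][1] = 9 + 6 = 15) = 1 (attained at k = 0)
  C[1][0] = min over k of (A[1][0] + B[0][0] = 2 + 8 = 10, A[1][1] + B[1][0] = 1 + 3 = 4) = 4 (attained at k = 1)
  C[1][1] = min over k of (A[1][0] + B[0][1] = 2 + 3 = 5, A[1][1] + B[1][1] = 1 + 6 = 7) = 5 (attained at k = 0)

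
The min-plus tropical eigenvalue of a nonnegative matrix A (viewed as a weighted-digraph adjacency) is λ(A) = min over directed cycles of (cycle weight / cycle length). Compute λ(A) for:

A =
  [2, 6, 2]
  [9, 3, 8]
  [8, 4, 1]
λ(A) = 1

Enumerate directed cycles and compute their means (weight / length). Sample:
  cycle 0 → 0: weight = 2, length = 1, mean = 2/1 ≈ 2.000
  cycle 1 → 1: weight = 3, length = 1, mean = 3/1 ≈ 3.000
  cycle 2 → 2: weight = 1, length = 1, mean = 1/1 ≈ 1.000
  cycle 0 → 1 → 0: weight = 15, length = 2, mean = 15/2 ≈ 7.500
  cycle 0 → 2 → 0: weight = 10, length = 2, mean = 10/2 ≈ 5.000
  cycle 1 → 0 → 1: weight = 15, length = 2, mean = 15/2 ≈ 7.500
Minimum mean = 1.000, attained e.g. along the cycle 2 → 2 with weight 1 and length 1. So λ(A) = 1/1 = 1.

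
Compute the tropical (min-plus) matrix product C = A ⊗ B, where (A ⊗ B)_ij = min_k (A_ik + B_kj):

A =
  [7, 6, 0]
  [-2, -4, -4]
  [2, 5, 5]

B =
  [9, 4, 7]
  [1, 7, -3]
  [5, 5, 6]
A ⊗ B =
  [5, 5, 3]
  [-3, 1, -7]
  [6, 6, 2]

Apply the min-plus product entry-by-entry:
  C[0][0] = min over k of (A[0][0] + B[0][0] = 7 + 9 = 16, A[0][1] + B[1][0] = 6 + 1 = 7, A[0][2] + B[2][0] = 0 + 5 = 5) = 5 (attained at k = 2)
  C[0][1] = min over k of (A[0][0] + B[0][1] = 7 + 4 = 11, A[0][1] + B[1][1] = 6 + 7 = 13, A[0][2] + B[2][1] = 0 + 5 = 5) = 5 (attained at k = 2)
  C[0][2] = min over k of (A[0][0] + B[0][2] = 7 + 7 = 14, A[0][1] + B[1][2] = 6 + -3 = 3, A[0][2] + B[2][2] = 0 + 6 = 6) = 3 (attained at k = 1)
  C[1][0] = min over k of (A[1][0] + B[0][0] = -2 + 9 = 7, A[1][1] + B[1][0] = -4 + 1 = -3, A[1][2] + B[2][0] = -4 + 5 = 1) = -3 (attained at k = 1)
  C[1][1] = min over k of (A[1][0] + B[0][1] = -2 + 4 = 2, A[1][1] + B[1][1] = -4 + 7 = 3, A[1][2] + B[2][1] = -4 + 5 = 1) = 1 (attained at k = 2)
  C[1][2] = min over k of (A[1][0] + B[0][2] = -2 + 7 = 5, A[1][1] + B[1][2] = -4 + -3 = -7, A[1][2] + B[2][2] = -4 + 6 = 2) = -7 (attained at k = 1)
  C[2][0] = min over k of (A[2][0] + B[0][0] = 2 + 9 = 11, A[2][1] + B[1][0] = 5 + 1 = 6, A[2][2] + B[2][0] = 5 + 5 = 10) = 6 (attained at k = 1)
  C[2][1] = min over k of (A[2][0] + B[0][1] = 2 + 4 = 6, A[2][1] + B[1][1] = 5 + 7 = 12, A[2][2] + B[2][1] = 5 + 5 = 10) = 6 (attained at k = 0)
  C[2][2] = min over k of (A[2][0] + B[0][2] = 2 + 7 = 9, A[2][1] + B[1][2] = 5 + -3 = 2, A[2][2] + B[2][2] = 5 + 6 = 11) = 2 (attained at k = 1)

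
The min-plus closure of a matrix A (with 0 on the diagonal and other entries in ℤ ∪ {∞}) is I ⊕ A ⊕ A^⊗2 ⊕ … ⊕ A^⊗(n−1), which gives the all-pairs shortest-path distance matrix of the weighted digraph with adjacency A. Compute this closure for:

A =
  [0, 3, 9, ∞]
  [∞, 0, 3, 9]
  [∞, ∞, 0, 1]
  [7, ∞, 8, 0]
Closure =
  [0, 3, 6, 7]
  [11, 0, 3, 4]
  [8, 11, 0, 1]
  [7, 10, 8, 0]

This is the Floyd-Warshall all-pairs shortest-path computation. For each intermediate vertex k = 0, 1, …, 3, update dist[i][j] ← min(dist[i][j], dist[i][k] + dist[k][j]). The final matrix gives, for each (i, j), the minimum total weight of any directed path from i to j (possibly empty when i = j).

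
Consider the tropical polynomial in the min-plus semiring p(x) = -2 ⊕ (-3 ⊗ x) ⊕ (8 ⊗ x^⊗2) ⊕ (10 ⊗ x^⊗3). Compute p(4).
p(4) = -2

A tropical monomial a ⊗ x^⊗i evaluates to a + i · x. Evaluating each term at x = 4:
  Term 0 contributes -2 + 0 · 4 = -2
  Term 1 contributes -3 + 1 · 4 = 1
  Term 2 contributes 8 + 2 · 4 = 16
  Term 3 contributes 10 + 3 · 4 = 22
p(4) = ⊕ of these = min[-2, 1, 16, 22] = -2.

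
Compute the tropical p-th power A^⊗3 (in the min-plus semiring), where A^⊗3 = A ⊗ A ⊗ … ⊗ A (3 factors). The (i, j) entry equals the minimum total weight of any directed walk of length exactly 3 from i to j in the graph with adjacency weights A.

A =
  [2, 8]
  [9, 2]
A^⊗3 =
  [6, 12]
  [13, 6]

Each entry (A^⊗3)_ij equals the minimum over all length-3 walks i = v_0 → v_1 → … → v_3 = j of Σ_t A[v_t][v_{t+1}]. For example, for (i, j) = (0, 1) we minimise over 4 possible intermediate vertex sequences; the minimum is 12, attained along the walk 0 → 0 → 0 → 1.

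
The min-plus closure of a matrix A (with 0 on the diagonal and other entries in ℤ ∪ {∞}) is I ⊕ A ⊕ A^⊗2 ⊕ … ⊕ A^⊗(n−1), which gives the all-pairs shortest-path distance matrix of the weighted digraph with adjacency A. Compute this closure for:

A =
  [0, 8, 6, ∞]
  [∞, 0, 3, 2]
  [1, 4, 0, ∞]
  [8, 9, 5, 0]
Closure =
  [0, 8, 6, 10]
  [4, 0, 3, 2]
  [1, 4, 0, 6]
  [6, 9, 5, 0]

This is the Floyd-Warshall all-pairs shortest-path computation. For each intermediate vertex k = 0, 1, …, 3, update dist[i][j] ← min(dist[i][j], dist[i][k] + dist[k][j]). The final matrix gives, for each (i, j), the minimum total weight of any directed path from i to j (possibly empty when i = j).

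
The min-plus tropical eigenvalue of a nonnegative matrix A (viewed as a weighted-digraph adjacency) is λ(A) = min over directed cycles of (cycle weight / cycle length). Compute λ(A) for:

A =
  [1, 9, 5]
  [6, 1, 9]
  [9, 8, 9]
λ(A) = 1

Enumerate directed cycles and compute their means (weight / length). Sample:
  cycle 0 → 0: weight = 1, length = 1, mean = 1/1 ≈ 1.000
  cycle 1 → 1: weight = 1, length = 1, mean = 1/1 ≈ 1.000
  cycle 2 → 2: weight = 9, length = 1, mean = 9/1 ≈ 9.000
  cycle 0 → 1 → 0: weight = 15, length = 2, mean = 15/2 ≈ 7.500
  cycle 0 → 2 → 0: weight = 14, length = 2, mean = 14/2 ≈ 7.000
  cycle 1 → 0 → 1: weight = 15, length = 2, mean = 15/2 ≈ 7.500
Minimum mean = 1.000, attained e.g. along the cycle 0 → 0 with weight 1 and length 1. So λ(A) = 1/1 = 1.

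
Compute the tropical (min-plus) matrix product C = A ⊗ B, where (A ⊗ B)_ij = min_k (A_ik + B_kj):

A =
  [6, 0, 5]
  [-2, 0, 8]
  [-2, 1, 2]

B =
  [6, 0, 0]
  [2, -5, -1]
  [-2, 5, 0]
A ⊗ B =
  [2, -5, -1]
  [2, -5, -2]
  [0, -4, -2]

Apply the min-plus product entry-by-entry:
  C[0][0] = min over k of (A[0][0] + B[0][0] = 6 + 6 = 12, A[0][1] + B[1][0] = 0 + 2 = 2, A[0][2] + B[2][0] = 5 + -2 = 3) = 2 (attained at k = 1)
  C[0][1] = min over k of (A[0][0] + B[0][1] = 6 + 0 = 6, A[0][1] + B[1][1] = 0 + -5 = -5, A[0][2] + B[2][1] = 5 + 5 = 10) = -5 (attained at k = 1)
  C[0][2] = min over k of (A[0][0] + B[0][2] = 6 + 0 = 6, A[0][1] + B[1][2] = 0 + -1 = -1, A[0][2] + B[2][2] = 5 + 0 = 5) = -1 (attained at k = 1)
  C[1][0] = min over k of (A[1][0] + B[0][0] = -2 + 6 = 4, A[1][1] + B[1][0] = 0 + 2 = 2, A[1][2] + B[2][0] = 8 + -2 = 6) = 2 (attained at k = 1)
  C[1][1] = min over k of (A[1][0] + B[0][1] = -2 + 0 = -2, A[1][1] + B[1][1] = 0 + -5 = -5, A[1][2] + B[2][1] = 8 + 5 = 13) = -5 (attained at k = 1)
  C[1][2] = min over k of (A[1][0] + B[0][2] = -2 + 0 = -2, A[1][1] + B[1][2] = 0 + -1 = -1, A[1][2] + B[2][2] = 8 + 0 = 8) = -2 (attained at k = 0)
  C[2][0] = min over k of (A[2][0] + B[0][0] = -2 + 6 = 4, A[2][1] + B[1][0] = 1 + 2 = 3, A[2][2] + B[2][0] = 2 + -2 = 0) = 0 (attained at k = 2)
  C[2][1] = min over k of (A[2][0] + B[0][1] = -2 + 0 = -2, A[2][1] + B[1][1] = 1 + -5 = -4, A[2][2] + B[2][1] = 2 + 5 = 7) = -4 (attained at k = 1)
  C[2][2] = min over k of (A[2][0] + B[0][2] = -2 + 0 = -2, A[2][1] + B[1][2] = 1 + -1 = 0, A[2][2] + B[2][2] = 2 + 0 = 2) = -2 (attained at k = 0)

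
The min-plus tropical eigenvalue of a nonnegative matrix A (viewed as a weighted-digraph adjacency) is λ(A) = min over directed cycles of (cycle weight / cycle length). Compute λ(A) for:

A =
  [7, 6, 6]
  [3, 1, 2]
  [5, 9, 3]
λ(A) = 1

Enumerate directed cycles and compute their means (weight / length). Sample:
  cycle 0 → 0: weight = 7, length = 1, mean = 7/1 ≈ 7.000
  cycle 1 → 1: weight = 1, length = 1, mean = 1/1 ≈ 1.000
  cycle 2 → 2: weight = 3, length = 1, mean = 3/1 ≈ 3.000
  cycle 0 → 1 → 0: weight = 9, length = 2, mean = 9/2 ≈ 4.500
  cycle 0 → 2 → 0: weight = 11, length = 2, mean = 11/2 ≈ 5.500
  cycle 1 → 0 → 1: weight = 9, length = 2, mean = 9/2 ≈ 4.500
Minimum mean = 1.000, attained e.g. along the cycle 1 → 1 with weight 1 and length 1. So λ(A) = 1/1 = 1.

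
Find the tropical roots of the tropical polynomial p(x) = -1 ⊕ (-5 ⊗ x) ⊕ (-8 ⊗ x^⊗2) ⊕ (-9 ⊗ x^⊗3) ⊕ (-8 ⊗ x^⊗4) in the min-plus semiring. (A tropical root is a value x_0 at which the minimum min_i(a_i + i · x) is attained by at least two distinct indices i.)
Roots: {-1, 1, 3, 4}

Each tropical root is a break point of the lower envelope of the lines y = a_i + i · x (there are 5 lines, with slopes 0, 1, ..., 4). Only the lines that attain the minimum somewhere contribute to roots; other lines are dominated. Here the surviving (envelope) indices are i = 4, i = 3, i = 2, i = 1, i = 0.
Intersections between consecutive envelope lines give the roots: for adjacent envelope indices i < j the intersection is x = (a_i − a_j) / (j − i). Reading off the sorted break points: {-1, 1, 3, 4}.
Verification: at each break x_0, at least two indices attain the minimum of min_i(a_i + i · x_0).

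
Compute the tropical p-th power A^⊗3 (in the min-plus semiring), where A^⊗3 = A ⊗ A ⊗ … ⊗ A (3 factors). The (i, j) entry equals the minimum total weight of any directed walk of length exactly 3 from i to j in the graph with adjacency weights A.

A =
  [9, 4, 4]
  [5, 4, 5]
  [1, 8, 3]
A^⊗3 =
  [8, 9, 9]
  [9, 10, 10]
  [6, 8, 8]

Each entry (A^⊗3)_ij equals the minimum over all length-3 walks i = v_0 → v_1 → … → v_3 = j of Σ_t A[v_t][v_{t+1}]. For example, for (i, j) = (0, 2) we minimise over 9 possible intermediate vertex sequences; the minimum is 9, attained along the walk 0 → 2 → 0 → 2.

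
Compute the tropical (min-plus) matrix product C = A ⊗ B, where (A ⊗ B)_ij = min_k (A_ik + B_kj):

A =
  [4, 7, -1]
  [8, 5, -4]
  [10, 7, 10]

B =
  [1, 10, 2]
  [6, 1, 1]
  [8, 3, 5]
A ⊗ B =
  [5, 2, 4]
  [4, -1, 1]
  [11, 8, 8]

Apply the min-plus product entry-by-entry:
  C[0][0] = min over k of (A[0][0] + B[0][0] = 4 + 1 = 5, A[0][1] + B[1][0] = 7 + 6 = 13, A[0][2] + B[2][0] = -1 + 8 = 7) = 5 (attained at k = 0)
  C[0][1] = min over k of (A[0][0] + B[0][1] = 4 + 10 = 14, A[0][1] + B[1][1] = 7 + 1 = 8, A[0][2] + B[2][1] = -1 + 3 = 2) = 2 (attained at k = 2)
  C[0][2] = min over k of (A[0][0] + B[0][2] = 4 + 2 = 6, A[0][1] + B[1][2] = 7 + 1 = 8, A[0][2] + B[2][2] = -1 + 5 = 4) = 4 (attained at k = 2)
  C[1][0] = min over k of (A[1][0] + B[0][0] = 8 + 1 = 9, A[1][1] + B[1][0] = 5 + 6 = 11, A[1][2] + B[2][0] = -4 + 8 = 4) = 4 (attained at k = 2)
  C[1][1] = min over k of (A[1][0] + B[0][1] = 8 + 10 = 18, A[1][1] + B[1][1] = 5 + 1 = 6, A[1][2] + B[2][1] = -4 + 3 = -1) = -1 (attained at k = 2)
  C[1][2] = min over k of (A[1][0] + B[0][2] = 8 + 2 = 10, A[1][1] + B[1][2] = 5 + 1 = 6, A[1][2] + B[2][2] = -4 + 5 = 1) = 1 (attained at k = 2)
  C[2][0] = min over k of (A[2][0] + B[0][0] = 10 + 1 = 11, A[2][1] + B[1][0] = 7 + 6 = 13, A[2][2] + B[2][0] = 10 + 8 = 18) = 11 (attained at k = 0)
  C[2][1] = min over k of (A[2][0] + B[0][1] = 10 + 10 = 20, A[2][1] + B[1][1] = 7 + 1 = 8, A[2][2] + B[2][1] = 10 + 3 = 13) = 8 (attained at k = 1)
  C[2][2] = min over k of (A[2][0] + B[0][2] = 10 + 2 = 12, A[2][1] + B[1][2] = 7 + 1 = 8, A[2][2] + B[2][2] = 10 + 5 = 15) = 8 (attained at k = 1)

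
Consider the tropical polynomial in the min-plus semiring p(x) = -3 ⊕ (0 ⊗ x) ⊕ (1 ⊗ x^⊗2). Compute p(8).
p(8) = -3

A tropical monomial a ⊗ x^⊗i evaluates to a + i · x. Evaluating each term at x = 8:
  Term 0 contributes -3 + 0 · 8 = -3
  Term 1 contributes 0 + 1 · 8 = 8
  Term 2 contributes 1 + 2 · 8 = 17
p(8) = ⊕ of these = min[-3, 8, 17] = -3.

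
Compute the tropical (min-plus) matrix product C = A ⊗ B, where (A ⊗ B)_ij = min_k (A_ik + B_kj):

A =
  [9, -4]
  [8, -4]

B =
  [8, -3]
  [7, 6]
A ⊗ B =
  [3, 2]
  [3, 2]

Apply the min-plus product entry-by-entry:
  C[0][0] = min over k of (A[0][0] + B[0][0] = 9 + 8 = 17, A[0][1] + B[1][0] = -4 + 7 = 3) = 3 (attained at k = 1)
  C[0][1] = min over k of (A[0][0] + B[0][1] = 9 + -3 = 6, A[0][1] + B[1][1] = -4 + 6 = 2) = 2 (attained at k = 1)
  C[1][0] = min over k of (A[1][0] + B[0][0] = 8 + 8 = 16, A[1][1] + B[1][0] = -4 + 7 = 3) = 3 (attained at k = 1)
  C[1][1] = min over k of (A[1][0] + B[0][1] = 8 + -3 = 5, A[1][1] + B[1][1] = -4 + 6 = 2) = 2 (attained at k = 1)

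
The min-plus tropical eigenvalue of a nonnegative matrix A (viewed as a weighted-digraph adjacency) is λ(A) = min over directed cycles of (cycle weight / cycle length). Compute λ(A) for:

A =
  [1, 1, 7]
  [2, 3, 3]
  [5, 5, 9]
λ(A) = 1

Enumerate directed cycles and compute their means (weight / length). Sample:
  cycle 0 → 0: weight = 1, length = 1, mean = 1/1 ≈ 1.000
  cycle 1 → 1: weight = 3, length = 1, mean = 3/1 ≈ 3.000
  cycle 2 → 2: weight = 9, length = 1, mean = 9/1 ≈ 9.000
  cycle 0 → 1 → 0: weight = 3, length = 2, mean = 3/2 ≈ 1.500
  cycle 0 → 2 → 0: weight = 12, length = 2, mean = 12/2 ≈ 6.000
  cycle 1 → 0 → 1: weight = 3, length = 2, mean = 3/2 ≈ 1.500
Minimum mean = 1.000, attained e.g. along the cycle 0 → 0 with weight 1 and length 1. So λ(A) = 1/1 = 1.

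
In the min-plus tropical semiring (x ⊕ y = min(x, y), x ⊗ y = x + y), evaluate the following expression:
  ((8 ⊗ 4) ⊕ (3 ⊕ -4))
((8 ⊗ 4) ⊕ (3 ⊕ -4)) = -4

Expand innermost to outermost. Recall ⊕ takes the minimum of its arguments and ⊗ takes their sum. Working out the expression ((8 ⊗ 4) ⊕ (3 ⊕ -4)) gives -4.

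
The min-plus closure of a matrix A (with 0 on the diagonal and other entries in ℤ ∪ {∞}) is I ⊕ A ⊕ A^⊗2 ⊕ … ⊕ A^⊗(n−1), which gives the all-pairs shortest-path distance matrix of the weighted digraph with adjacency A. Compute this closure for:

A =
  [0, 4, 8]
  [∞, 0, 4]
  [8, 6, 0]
Closure =
  [0, 4, 8]
  [12, 0, 4]
  [8, 6, 0]

This is the Floyd-Warshall all-pairs shortest-path computation. For each intermediate vertex k = 0, 1, …, 2, update dist[i][j] ← min(dist[i][j], dist[i][k] + dist[k][j]). The final matrix gives, for each (i, j), the minimum total weight of any directed path from i to j (possibly empty when i = j).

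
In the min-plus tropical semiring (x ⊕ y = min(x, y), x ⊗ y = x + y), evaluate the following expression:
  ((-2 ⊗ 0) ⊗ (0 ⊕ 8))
((-2 ⊗ 0) ⊗ (0 ⊕ 8)) = -2

Expand innermost to outermost. Recall ⊕ takes the minimum of its arguments and ⊗ takes their sum. Working out the expression ((-2 ⊗ 0) ⊗ (0 ⊕ 8)) gives -2.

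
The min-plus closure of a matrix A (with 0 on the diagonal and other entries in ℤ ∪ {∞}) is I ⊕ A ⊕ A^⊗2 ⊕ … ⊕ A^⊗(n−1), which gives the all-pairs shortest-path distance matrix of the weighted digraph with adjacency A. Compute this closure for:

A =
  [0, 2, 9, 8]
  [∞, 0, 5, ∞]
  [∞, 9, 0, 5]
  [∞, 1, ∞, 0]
Closure =
  [0, 2, 7, 8]
  [∞, 0, 5, 10]
  [∞, 6, 0, 5]
  [∞, 1, 6, 0]

This is the Floyd-Warshall all-pairs shortest-path computation. For each intermediate vertex k = 0, 1, …, 3, update dist[i][j] ← min(dist[i][j], dist[i][k] + dist[k][j]). The final matrix gives, for each (i, j), the minimum total weight of any directed path from i to j (possibly empty when i = j).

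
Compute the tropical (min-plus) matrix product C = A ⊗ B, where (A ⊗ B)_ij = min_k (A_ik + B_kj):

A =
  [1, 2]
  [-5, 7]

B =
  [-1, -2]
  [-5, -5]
A ⊗ B =
  [-3, -3]
  [-6, -7]

Apply the min-plus product entry-by-entry:
  C[0][0] = min over k of (A[0][0] + B[0][0] = 1 + -1 = 0, A[0][1] + B[1][0] = 2 + -5 = -3) = -3 (attained at k = 1)
  C[0][1] = min over k of (A[0][0] + B[0][1] = 1 + -2 = -1, A[0][1] + B[1][1] = 2 + -5 = -3) = -3 (attained at k = 1)
  C[1][0] = min over k of (A[1][0] + B[0][0] = -5 + -1 = -6, A[1][1] + B[1][0] = 7 + -5 = 2) = -6 (attained at k = 0)
  C[1][1] = min over k of (A[1][0] + B[0][1] = -5 + -2 = -7, A[1][1] + B[1][1] = 7 + -5 = 2) = -7 (attained at k = 0)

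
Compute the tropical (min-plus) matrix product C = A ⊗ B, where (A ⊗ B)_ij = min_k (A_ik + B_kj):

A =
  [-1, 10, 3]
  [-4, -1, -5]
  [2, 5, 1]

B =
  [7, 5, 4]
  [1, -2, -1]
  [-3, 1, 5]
A ⊗ B =
  [0, 4, 3]
  [-8, -4, -2]
  [-2, 2, 4]

Apply the min-plus product entry-by-entry:
  C[0][0] = min over k of (A[0][0] + B[0][0] = -1 + 7 = 6, A[0][1] + B[1][0] = 10 + 1 = 11, A[0][2] + B[2][0] = 3 + -3 = 0) = 0 (attained at k = 2)
  C[0][1] = min over k of (A[0][0] + B[0][1] = -1 + 5 = 4, A[0][1] + B[1][1] = 10 + -2 = 8, A[0][2] + B[2][1] = 3 + 1 = 4) = 4 (attained at k = 0)
  C[0][2] = min over k of (A[0][0] + B[0][2] = -1 + 4 = 3, A[0][1] + B[1][2] = 10 + -1 = 9, A[0][2] + B[2][2] = 3 + 5 = 8) = 3 (attained at k = 0)
  C[1][0] = min over k of (A[1][0] + B[0][0] = -4 + 7 = 3, A[1][1] + B[1][0] = -1 + 1 = 0, A[1][2] + B[2][0] = -5 + -3 = -8) = -8 (attained at k = 2)
  C[1][1] = min over k of (A[1][0] + B[0][1] = -4 + 5 = 1, A[1][1] + B[1][1] = -1 + -2 = -3, A[1][2] + B[2][1] = -5 + 1 = -4) = -4 (attained at k = 2)
  C[1][2] = min over k of (A[1][0] + B[0][2] = -4 + 4 = 0, A[1][1] + B[1][2] = -1 + -1 = -2, A[1][2] + B[2][2] = -5 + 5 = 0) = -2 (attained at k = 1)
  C[2][0] = min over k of (A[2][0] + B[0][0] = 2 + 7 = 9, A[2][1] + B[1][0] = 5 + 1 = 6, A[2][2] + B[2][0] = 1 + -3 = -2) = -2 (attained at k = 2)
  C[2][1] = min over k of (A[2][0] + B[0][1] = 2 + 5 = 7, A[2][1] + B[1][1] = 5 + -2 = 3, A[2][2] + B[2][1] = 1 + 1 = 2) = 2 (attained at k = 2)
  C[2][2] = min over k of (A[2][0] + B[0][2] = 2 + 4 = 6, A[2][1] + B[1][2] = 5 + -1 = 4, A[2][2] + B[2][2] = 1 + 5 = 6) = 4 (attained at k = 1)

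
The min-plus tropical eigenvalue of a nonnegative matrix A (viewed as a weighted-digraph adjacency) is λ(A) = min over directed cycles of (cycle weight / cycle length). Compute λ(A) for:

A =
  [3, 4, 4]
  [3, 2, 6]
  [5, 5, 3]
λ(A) = 2

Enumerate directed cycles and compute their means (weight / length). Sample:
  cycle 0 → 0: weight = 3, length = 1, mean = 3/1 ≈ 3.000
  cycle 1 → 1: weight = 2, length = 1, mean = 2/1 ≈ 2.000
  cycle 2 → 2: weight = 3, length = 1, mean = 3/1 ≈ 3.000
  cycle 0 → 1 → 0: weight = 7, length = 2, mean = 7/2 ≈ 3.500
  cycle 0 → 2 → 0: weight = 9, length = 2, mean = 9/2 ≈ 4.500
  cycle 1 → 0 → 1: weight = 7, length = 2, mean = 7/2 ≈ 3.500
Minimum mean = 2.000, attained e.g. along the cycle 1 → 1 with weight 2 and length 1. So λ(A) = 2/1 = 2.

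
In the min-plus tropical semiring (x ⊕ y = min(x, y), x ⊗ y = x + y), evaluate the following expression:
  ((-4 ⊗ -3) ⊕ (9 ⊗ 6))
((-4 ⊗ -3) ⊕ (9 ⊗ 6)) = -7

Expand innermost to outermost. Recall ⊕ takes the minimum of its arguments and ⊗ takes their sum. Working out the expression ((-4 ⊗ -3) ⊕ (9 ⊗ 6)) gives -7.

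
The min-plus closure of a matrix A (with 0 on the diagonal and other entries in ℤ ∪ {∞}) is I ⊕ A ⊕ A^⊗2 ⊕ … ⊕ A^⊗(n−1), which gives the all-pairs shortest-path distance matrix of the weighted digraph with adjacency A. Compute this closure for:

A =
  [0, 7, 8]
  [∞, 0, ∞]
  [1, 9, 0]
Closure =
  [0, 7, 8]
  [∞, 0, ∞]
  [1, 8, 0]

This is the Floyd-Warshall all-pairs shortest-path computation. For each intermediate vertex k = 0, 1, …, 2, update dist[i][j] ← min(dist[i][j], dist[i][k] + dist[k][j]). The final matrix gives, for each (i, j), the minimum total weight of any directed path from i to j (possibly empty when i = j).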